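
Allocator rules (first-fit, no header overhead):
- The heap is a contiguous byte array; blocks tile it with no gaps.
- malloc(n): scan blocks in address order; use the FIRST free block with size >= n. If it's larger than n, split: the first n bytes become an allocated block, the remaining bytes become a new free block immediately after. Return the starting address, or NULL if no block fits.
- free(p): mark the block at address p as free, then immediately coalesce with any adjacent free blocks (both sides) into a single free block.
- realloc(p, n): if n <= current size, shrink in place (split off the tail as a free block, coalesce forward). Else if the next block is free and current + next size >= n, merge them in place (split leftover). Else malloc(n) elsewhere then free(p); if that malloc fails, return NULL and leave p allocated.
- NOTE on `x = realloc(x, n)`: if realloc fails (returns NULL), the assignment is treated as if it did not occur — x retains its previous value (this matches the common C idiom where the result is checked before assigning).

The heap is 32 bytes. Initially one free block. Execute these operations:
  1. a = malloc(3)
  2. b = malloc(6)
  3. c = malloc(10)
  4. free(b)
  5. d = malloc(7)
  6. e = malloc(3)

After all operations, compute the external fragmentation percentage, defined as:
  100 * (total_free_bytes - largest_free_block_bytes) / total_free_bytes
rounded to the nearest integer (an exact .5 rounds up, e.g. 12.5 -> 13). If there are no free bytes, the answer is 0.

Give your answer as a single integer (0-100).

Answer: 33

Derivation:
Op 1: a = malloc(3) -> a = 0; heap: [0-2 ALLOC][3-31 FREE]
Op 2: b = malloc(6) -> b = 3; heap: [0-2 ALLOC][3-8 ALLOC][9-31 FREE]
Op 3: c = malloc(10) -> c = 9; heap: [0-2 ALLOC][3-8 ALLOC][9-18 ALLOC][19-31 FREE]
Op 4: free(b) -> (freed b); heap: [0-2 ALLOC][3-8 FREE][9-18 ALLOC][19-31 FREE]
Op 5: d = malloc(7) -> d = 19; heap: [0-2 ALLOC][3-8 FREE][9-18 ALLOC][19-25 ALLOC][26-31 FREE]
Op 6: e = malloc(3) -> e = 3; heap: [0-2 ALLOC][3-5 ALLOC][6-8 FREE][9-18 ALLOC][19-25 ALLOC][26-31 FREE]
Free blocks: [3 6] total_free=9 largest=6 -> 100*(9-6)/9 = 300/9 ≈ 33.333 -> rounds to 33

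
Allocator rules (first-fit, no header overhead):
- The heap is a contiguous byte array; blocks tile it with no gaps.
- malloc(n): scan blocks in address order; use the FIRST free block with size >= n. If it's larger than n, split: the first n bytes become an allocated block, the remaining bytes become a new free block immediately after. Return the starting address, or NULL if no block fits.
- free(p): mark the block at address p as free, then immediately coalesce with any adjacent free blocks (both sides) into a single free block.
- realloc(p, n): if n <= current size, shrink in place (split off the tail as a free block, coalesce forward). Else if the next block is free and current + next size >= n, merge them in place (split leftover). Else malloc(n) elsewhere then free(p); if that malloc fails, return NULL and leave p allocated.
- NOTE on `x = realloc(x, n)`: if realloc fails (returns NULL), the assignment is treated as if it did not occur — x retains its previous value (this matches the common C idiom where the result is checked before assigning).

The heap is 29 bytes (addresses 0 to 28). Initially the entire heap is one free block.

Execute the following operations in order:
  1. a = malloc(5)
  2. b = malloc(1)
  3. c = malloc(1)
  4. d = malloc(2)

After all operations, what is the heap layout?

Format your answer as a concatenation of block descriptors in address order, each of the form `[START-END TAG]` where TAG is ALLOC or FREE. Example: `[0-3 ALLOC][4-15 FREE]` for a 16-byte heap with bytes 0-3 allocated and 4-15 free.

Answer: [0-4 ALLOC][5-5 ALLOC][6-6 ALLOC][7-8 ALLOC][9-28 FREE]

Derivation:
Op 1: a = malloc(5) -> a = 0; heap: [0-4 ALLOC][5-28 FREE]
Op 2: b = malloc(1) -> b = 5; heap: [0-4 ALLOC][5-5 ALLOC][6-28 FREE]
Op 3: c = malloc(1) -> c = 6; heap: [0-4 ALLOC][5-5 ALLOC][6-6 ALLOC][7-28 FREE]
Op 4: d = malloc(2) -> d = 7; heap: [0-4 ALLOC][5-5 ALLOC][6-6 ALLOC][7-8 ALLOC][9-28 FREE]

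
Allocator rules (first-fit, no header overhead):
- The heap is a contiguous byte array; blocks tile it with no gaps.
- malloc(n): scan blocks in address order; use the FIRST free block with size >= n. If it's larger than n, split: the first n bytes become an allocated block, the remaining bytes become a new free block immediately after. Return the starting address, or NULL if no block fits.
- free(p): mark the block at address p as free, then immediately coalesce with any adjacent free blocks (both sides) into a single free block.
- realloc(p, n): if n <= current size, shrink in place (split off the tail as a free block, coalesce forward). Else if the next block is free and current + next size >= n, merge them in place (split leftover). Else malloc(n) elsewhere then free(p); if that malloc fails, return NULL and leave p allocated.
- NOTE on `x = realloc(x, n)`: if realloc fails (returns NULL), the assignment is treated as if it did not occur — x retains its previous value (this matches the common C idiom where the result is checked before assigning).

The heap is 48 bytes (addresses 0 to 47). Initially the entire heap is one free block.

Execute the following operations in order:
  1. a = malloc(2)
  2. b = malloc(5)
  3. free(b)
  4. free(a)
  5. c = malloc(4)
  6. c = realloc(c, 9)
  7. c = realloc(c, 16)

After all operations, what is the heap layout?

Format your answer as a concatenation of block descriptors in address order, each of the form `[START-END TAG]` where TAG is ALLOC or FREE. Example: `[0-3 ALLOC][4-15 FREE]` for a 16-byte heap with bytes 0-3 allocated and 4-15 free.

Answer: [0-15 ALLOC][16-47 FREE]

Derivation:
Op 1: a = malloc(2) -> a = 0; heap: [0-1 ALLOC][2-47 FREE]
Op 2: b = malloc(5) -> b = 2; heap: [0-1 ALLOC][2-6 ALLOC][7-47 FREE]
Op 3: free(b) -> (freed b); heap: [0-1 ALLOC][2-47 FREE]
Op 4: free(a) -> (freed a); heap: [0-47 FREE]
Op 5: c = malloc(4) -> c = 0; heap: [0-3 ALLOC][4-47 FREE]
Op 6: c = realloc(c, 9) -> c = 0; heap: [0-8 ALLOC][9-47 FREE]
Op 7: c = realloc(c, 16) -> c = 0; heap: [0-15 ALLOC][16-47 FREE]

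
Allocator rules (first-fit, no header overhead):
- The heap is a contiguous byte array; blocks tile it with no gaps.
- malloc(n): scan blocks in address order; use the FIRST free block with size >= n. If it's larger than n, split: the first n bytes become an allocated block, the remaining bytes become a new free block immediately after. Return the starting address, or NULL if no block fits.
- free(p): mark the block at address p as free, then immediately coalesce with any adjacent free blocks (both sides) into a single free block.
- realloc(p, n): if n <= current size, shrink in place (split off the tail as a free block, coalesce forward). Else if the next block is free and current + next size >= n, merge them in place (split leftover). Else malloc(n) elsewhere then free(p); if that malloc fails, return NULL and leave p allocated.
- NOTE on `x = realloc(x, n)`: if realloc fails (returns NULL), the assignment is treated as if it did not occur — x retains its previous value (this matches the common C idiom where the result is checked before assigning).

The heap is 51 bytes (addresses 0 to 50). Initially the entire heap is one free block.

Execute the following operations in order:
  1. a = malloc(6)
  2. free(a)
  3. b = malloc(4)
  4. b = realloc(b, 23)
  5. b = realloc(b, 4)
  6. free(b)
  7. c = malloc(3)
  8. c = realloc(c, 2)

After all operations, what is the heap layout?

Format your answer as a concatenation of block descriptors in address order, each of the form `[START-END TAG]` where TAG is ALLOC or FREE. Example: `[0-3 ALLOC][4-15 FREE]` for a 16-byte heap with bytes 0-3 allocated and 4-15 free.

Op 1: a = malloc(6) -> a = 0; heap: [0-5 ALLOC][6-50 FREE]
Op 2: free(a) -> (freed a); heap: [0-50 FREE]
Op 3: b = malloc(4) -> b = 0; heap: [0-3 ALLOC][4-50 FREE]
Op 4: b = realloc(b, 23) -> b = 0; heap: [0-22 ALLOC][23-50 FREE]
Op 5: b = realloc(b, 4) -> b = 0; heap: [0-3 ALLOC][4-50 FREE]
Op 6: free(b) -> (freed b); heap: [0-50 FREE]
Op 7: c = malloc(3) -> c = 0; heap: [0-2 ALLOC][3-50 FREE]
Op 8: c = realloc(c, 2) -> c = 0; heap: [0-1 ALLOC][2-50 FREE]

Answer: [0-1 ALLOC][2-50 FREE]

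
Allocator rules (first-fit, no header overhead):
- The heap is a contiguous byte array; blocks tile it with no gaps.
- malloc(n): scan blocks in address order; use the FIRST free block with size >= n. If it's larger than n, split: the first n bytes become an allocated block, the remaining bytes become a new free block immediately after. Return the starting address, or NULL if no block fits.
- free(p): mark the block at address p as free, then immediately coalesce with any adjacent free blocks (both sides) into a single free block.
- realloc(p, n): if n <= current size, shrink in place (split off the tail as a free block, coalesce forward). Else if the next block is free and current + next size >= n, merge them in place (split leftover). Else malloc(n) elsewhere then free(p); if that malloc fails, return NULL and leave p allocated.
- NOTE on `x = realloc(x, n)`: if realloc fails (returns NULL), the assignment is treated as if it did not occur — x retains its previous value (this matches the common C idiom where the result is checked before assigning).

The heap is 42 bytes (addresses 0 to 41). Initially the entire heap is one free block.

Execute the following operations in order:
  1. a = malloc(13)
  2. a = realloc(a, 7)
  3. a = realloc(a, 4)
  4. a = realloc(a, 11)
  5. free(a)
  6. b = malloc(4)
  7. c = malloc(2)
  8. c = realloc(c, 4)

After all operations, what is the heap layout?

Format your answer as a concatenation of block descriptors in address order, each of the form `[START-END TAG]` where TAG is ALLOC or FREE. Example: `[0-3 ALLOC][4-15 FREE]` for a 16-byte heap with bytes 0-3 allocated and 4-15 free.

Op 1: a = malloc(13) -> a = 0; heap: [0-12 ALLOC][13-41 FREE]
Op 2: a = realloc(a, 7) -> a = 0; heap: [0-6 ALLOC][7-41 FREE]
Op 3: a = realloc(a, 4) -> a = 0; heap: [0-3 ALLOC][4-41 FREE]
Op 4: a = realloc(a, 11) -> a = 0; heap: [0-10 ALLOC][11-41 FREE]
Op 5: free(a) -> (freed a); heap: [0-41 FREE]
Op 6: b = malloc(4) -> b = 0; heap: [0-3 ALLOC][4-41 FREE]
Op 7: c = malloc(2) -> c = 4; heap: [0-3 ALLOC][4-5 ALLOC][6-41 FREE]
Op 8: c = realloc(c, 4) -> c = 4; heap: [0-3 ALLOC][4-7 ALLOC][8-41 FREE]

Answer: [0-3 ALLOC][4-7 ALLOC][8-41 FREE]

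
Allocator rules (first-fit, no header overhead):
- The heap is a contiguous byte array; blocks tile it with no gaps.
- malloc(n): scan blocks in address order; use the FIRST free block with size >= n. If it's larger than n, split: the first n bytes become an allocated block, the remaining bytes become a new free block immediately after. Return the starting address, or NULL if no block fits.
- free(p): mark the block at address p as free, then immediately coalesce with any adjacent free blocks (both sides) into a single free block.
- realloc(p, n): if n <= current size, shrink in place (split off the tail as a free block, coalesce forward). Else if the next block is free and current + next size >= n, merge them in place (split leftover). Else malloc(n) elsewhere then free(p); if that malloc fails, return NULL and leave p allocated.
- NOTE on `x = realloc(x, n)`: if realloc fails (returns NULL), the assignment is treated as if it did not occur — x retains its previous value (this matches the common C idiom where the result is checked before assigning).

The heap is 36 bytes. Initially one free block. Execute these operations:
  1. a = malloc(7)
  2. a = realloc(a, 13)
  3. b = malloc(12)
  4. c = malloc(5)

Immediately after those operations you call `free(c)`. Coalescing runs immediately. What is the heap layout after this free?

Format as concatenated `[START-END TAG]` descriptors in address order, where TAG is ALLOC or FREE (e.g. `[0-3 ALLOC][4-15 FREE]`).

Op 1: a = malloc(7) -> a = 0; heap: [0-6 ALLOC][7-35 FREE]
Op 2: a = realloc(a, 13) -> a = 0; heap: [0-12 ALLOC][13-35 FREE]
Op 3: b = malloc(12) -> b = 13; heap: [0-12 ALLOC][13-24 ALLOC][25-35 FREE]
Op 4: c = malloc(5) -> c = 25; heap: [0-12 ALLOC][13-24 ALLOC][25-29 ALLOC][30-35 FREE]
free(c): c = 25 -> block [25-29 ALLOC]; mark free, coalesce with adjacent free neighbors -> [0-12 ALLOC][13-24 ALLOC][25-35 FREE]

Answer: [0-12 ALLOC][13-24 ALLOC][25-35 FREE]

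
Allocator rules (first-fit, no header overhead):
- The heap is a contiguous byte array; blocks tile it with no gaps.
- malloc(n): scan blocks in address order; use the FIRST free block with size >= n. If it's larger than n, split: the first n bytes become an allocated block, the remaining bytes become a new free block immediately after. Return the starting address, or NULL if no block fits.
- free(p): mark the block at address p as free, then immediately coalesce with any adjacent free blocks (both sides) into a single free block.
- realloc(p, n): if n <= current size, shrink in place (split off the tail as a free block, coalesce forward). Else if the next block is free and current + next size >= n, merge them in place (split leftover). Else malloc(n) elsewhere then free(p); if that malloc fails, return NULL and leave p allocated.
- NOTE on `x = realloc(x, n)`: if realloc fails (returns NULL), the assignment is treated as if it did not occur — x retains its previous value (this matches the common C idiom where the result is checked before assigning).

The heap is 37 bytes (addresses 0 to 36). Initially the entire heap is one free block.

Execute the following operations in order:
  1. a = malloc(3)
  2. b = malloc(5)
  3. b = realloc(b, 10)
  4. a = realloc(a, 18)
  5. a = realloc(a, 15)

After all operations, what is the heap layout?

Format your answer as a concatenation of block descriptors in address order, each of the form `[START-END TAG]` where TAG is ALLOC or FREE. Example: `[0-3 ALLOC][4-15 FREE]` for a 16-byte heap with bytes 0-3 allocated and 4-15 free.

Op 1: a = malloc(3) -> a = 0; heap: [0-2 ALLOC][3-36 FREE]
Op 2: b = malloc(5) -> b = 3; heap: [0-2 ALLOC][3-7 ALLOC][8-36 FREE]
Op 3: b = realloc(b, 10) -> b = 3; heap: [0-2 ALLOC][3-12 ALLOC][13-36 FREE]
Op 4: a = realloc(a, 18) -> a = 13; heap: [0-2 FREE][3-12 ALLOC][13-30 ALLOC][31-36 FREE]
Op 5: a = realloc(a, 15) -> a = 13; heap: [0-2 FREE][3-12 ALLOC][13-27 ALLOC][28-36 FREE]

Answer: [0-2 FREE][3-12 ALLOC][13-27 ALLOC][28-36 FREE]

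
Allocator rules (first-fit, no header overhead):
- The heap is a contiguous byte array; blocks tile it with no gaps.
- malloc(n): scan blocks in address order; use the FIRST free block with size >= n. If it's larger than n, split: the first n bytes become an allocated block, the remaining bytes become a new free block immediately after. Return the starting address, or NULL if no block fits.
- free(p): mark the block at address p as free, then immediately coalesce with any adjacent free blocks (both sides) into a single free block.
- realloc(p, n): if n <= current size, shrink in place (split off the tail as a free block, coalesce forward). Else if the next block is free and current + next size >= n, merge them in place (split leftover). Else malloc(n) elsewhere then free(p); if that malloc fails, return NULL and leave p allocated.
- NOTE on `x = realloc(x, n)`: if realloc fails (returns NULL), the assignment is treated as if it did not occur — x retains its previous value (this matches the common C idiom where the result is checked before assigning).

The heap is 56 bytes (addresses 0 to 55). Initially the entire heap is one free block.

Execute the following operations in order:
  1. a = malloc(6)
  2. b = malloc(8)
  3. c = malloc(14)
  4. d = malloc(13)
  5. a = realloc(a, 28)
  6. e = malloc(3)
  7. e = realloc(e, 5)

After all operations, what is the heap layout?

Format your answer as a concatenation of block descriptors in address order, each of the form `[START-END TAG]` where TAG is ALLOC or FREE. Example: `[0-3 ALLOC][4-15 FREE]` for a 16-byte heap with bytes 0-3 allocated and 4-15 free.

Answer: [0-5 ALLOC][6-13 ALLOC][14-27 ALLOC][28-40 ALLOC][41-45 ALLOC][46-55 FREE]

Derivation:
Op 1: a = malloc(6) -> a = 0; heap: [0-5 ALLOC][6-55 FREE]
Op 2: b = malloc(8) -> b = 6; heap: [0-5 ALLOC][6-13 ALLOC][14-55 FREE]
Op 3: c = malloc(14) -> c = 14; heap: [0-5 ALLOC][6-13 ALLOC][14-27 ALLOC][28-55 FREE]
Op 4: d = malloc(13) -> d = 28; heap: [0-5 ALLOC][6-13 ALLOC][14-27 ALLOC][28-40 ALLOC][41-55 FREE]
Op 5: a = realloc(a, 28) -> NULL (a unchanged); heap: [0-5 ALLOC][6-13 ALLOC][14-27 ALLOC][28-40 ALLOC][41-55 FREE]
Op 6: e = malloc(3) -> e = 41; heap: [0-5 ALLOC][6-13 ALLOC][14-27 ALLOC][28-40 ALLOC][41-43 ALLOC][44-55 FREE]
Op 7: e = realloc(e, 5) -> e = 41; heap: [0-5 ALLOC][6-13 ALLOC][14-27 ALLOC][28-40 ALLOC][41-45 ALLOC][46-55 FREE]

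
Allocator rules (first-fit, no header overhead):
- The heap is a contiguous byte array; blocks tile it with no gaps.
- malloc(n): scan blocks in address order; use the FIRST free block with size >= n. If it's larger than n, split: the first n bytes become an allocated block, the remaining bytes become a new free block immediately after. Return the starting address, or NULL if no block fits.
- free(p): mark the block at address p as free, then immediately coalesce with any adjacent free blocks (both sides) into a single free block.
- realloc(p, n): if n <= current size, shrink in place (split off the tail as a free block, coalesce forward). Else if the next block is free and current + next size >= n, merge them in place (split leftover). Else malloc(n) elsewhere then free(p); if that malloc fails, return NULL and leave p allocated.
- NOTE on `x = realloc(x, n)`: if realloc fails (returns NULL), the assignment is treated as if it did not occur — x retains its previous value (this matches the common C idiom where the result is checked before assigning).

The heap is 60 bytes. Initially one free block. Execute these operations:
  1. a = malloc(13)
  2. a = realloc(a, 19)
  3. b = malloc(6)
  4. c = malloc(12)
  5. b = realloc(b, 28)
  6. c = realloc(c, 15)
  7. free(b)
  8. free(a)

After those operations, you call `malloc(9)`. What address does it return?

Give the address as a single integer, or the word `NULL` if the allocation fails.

Answer: 0

Derivation:
Op 1: a = malloc(13) -> a = 0; heap: [0-12 ALLOC][13-59 FREE]
Op 2: a = realloc(a, 19) -> a = 0; heap: [0-18 ALLOC][19-59 FREE]
Op 3: b = malloc(6) -> b = 19; heap: [0-18 ALLOC][19-24 ALLOC][25-59 FREE]
Op 4: c = malloc(12) -> c = 25; heap: [0-18 ALLOC][19-24 ALLOC][25-36 ALLOC][37-59 FREE]
Op 5: b = realloc(b, 28) -> NULL (b unchanged); heap: [0-18 ALLOC][19-24 ALLOC][25-36 ALLOC][37-59 FREE]
Op 6: c = realloc(c, 15) -> c = 25; heap: [0-18 ALLOC][19-24 ALLOC][25-39 ALLOC][40-59 FREE]
Op 7: free(b) -> (freed b); heap: [0-18 ALLOC][19-24 FREE][25-39 ALLOC][40-59 FREE]
Op 8: free(a) -> (freed a); heap: [0-24 FREE][25-39 ALLOC][40-59 FREE]
malloc(9): first-fit scan over [0-24 FREE][25-39 ALLOC][40-59 FREE] -> 0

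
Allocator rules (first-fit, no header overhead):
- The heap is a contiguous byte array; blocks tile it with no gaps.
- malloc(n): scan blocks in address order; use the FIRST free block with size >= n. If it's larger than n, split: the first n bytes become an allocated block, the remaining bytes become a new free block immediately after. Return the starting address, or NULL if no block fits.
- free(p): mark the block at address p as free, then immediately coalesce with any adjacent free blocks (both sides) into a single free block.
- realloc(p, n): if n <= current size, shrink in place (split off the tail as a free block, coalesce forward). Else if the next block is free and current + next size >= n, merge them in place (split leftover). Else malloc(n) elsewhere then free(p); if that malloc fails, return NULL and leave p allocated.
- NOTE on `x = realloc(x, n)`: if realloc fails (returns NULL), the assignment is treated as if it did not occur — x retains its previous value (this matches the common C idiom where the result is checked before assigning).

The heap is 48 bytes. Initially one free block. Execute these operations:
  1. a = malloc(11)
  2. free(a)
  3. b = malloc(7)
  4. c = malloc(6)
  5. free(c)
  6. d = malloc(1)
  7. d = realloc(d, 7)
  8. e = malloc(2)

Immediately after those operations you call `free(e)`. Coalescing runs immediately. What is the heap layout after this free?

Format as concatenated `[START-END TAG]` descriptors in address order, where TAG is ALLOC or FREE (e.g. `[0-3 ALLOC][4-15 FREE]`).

Op 1: a = malloc(11) -> a = 0; heap: [0-10 ALLOC][11-47 FREE]
Op 2: free(a) -> (freed a); heap: [0-47 FREE]
Op 3: b = malloc(7) -> b = 0; heap: [0-6 ALLOC][7-47 FREE]
Op 4: c = malloc(6) -> c = 7; heap: [0-6 ALLOC][7-12 ALLOC][13-47 FREE]
Op 5: free(c) -> (freed c); heap: [0-6 ALLOC][7-47 FREE]
Op 6: d = malloc(1) -> d = 7; heap: [0-6 ALLOC][7-7 ALLOC][8-47 FREE]
Op 7: d = realloc(d, 7) -> d = 7; heap: [0-6 ALLOC][7-13 ALLOC][14-47 FREE]
Op 8: e = malloc(2) -> e = 14; heap: [0-6 ALLOC][7-13 ALLOC][14-15 ALLOC][16-47 FREE]
free(e): e = 14 -> block [14-15 ALLOC]; mark free, coalesce with adjacent free neighbors -> [0-6 ALLOC][7-13 ALLOC][14-47 FREE]

Answer: [0-6 ALLOC][7-13 ALLOC][14-47 FREE]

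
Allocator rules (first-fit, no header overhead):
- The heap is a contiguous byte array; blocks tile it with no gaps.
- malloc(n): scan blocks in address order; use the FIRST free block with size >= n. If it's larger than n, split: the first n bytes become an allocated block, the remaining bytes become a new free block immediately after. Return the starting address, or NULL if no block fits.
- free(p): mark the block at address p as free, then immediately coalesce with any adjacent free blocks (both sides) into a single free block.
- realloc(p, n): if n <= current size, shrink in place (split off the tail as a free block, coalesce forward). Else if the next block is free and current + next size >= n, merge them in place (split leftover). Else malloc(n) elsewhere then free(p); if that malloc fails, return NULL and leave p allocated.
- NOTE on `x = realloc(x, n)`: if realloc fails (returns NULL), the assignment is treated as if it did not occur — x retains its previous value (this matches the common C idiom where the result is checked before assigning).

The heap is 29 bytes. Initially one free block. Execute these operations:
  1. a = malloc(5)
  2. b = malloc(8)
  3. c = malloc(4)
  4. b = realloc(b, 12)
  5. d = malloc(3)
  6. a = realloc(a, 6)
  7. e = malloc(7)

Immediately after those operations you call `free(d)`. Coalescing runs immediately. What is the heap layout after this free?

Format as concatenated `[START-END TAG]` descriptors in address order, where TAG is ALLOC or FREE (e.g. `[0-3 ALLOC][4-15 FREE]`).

Op 1: a = malloc(5) -> a = 0; heap: [0-4 ALLOC][5-28 FREE]
Op 2: b = malloc(8) -> b = 5; heap: [0-4 ALLOC][5-12 ALLOC][13-28 FREE]
Op 3: c = malloc(4) -> c = 13; heap: [0-4 ALLOC][5-12 ALLOC][13-16 ALLOC][17-28 FREE]
Op 4: b = realloc(b, 12) -> b = 17; heap: [0-4 ALLOC][5-12 FREE][13-16 ALLOC][17-28 ALLOC]
Op 5: d = malloc(3) -> d = 5; heap: [0-4 ALLOC][5-7 ALLOC][8-12 FREE][13-16 ALLOC][17-28 ALLOC]
Op 6: a = realloc(a, 6) -> NULL (a unchanged); heap: [0-4 ALLOC][5-7 ALLOC][8-12 FREE][13-16 ALLOC][17-28 ALLOC]
Op 7: e = malloc(7) -> e = NULL; heap: [0-4 ALLOC][5-7 ALLOC][8-12 FREE][13-16 ALLOC][17-28 ALLOC]
free(d): d = 5 -> block [5-7 ALLOC]; mark free, coalesce with adjacent free neighbors -> [0-4 ALLOC][5-12 FREE][13-16 ALLOC][17-28 ALLOC]

Answer: [0-4 ALLOC][5-12 FREE][13-16 ALLOC][17-28 ALLOC]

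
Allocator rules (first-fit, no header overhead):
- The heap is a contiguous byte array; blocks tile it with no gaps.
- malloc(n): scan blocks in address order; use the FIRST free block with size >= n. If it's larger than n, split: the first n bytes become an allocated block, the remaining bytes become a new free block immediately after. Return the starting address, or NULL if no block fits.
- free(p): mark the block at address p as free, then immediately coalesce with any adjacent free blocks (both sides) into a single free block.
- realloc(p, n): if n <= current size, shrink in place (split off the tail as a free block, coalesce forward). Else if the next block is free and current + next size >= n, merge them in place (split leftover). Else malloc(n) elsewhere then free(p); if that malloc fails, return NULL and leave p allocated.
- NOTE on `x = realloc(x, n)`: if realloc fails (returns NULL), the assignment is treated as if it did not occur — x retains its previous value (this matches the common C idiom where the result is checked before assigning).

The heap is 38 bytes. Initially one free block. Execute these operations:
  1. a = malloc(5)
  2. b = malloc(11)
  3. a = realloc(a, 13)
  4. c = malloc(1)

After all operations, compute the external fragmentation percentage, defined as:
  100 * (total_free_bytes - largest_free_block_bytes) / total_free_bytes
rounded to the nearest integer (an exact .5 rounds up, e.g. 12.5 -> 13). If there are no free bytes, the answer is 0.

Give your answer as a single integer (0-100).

Answer: 31

Derivation:
Op 1: a = malloc(5) -> a = 0; heap: [0-4 ALLOC][5-37 FREE]
Op 2: b = malloc(11) -> b = 5; heap: [0-4 ALLOC][5-15 ALLOC][16-37 FREE]
Op 3: a = realloc(a, 13) -> a = 16; heap: [0-4 FREE][5-15 ALLOC][16-28 ALLOC][29-37 FREE]
Op 4: c = malloc(1) -> c = 0; heap: [0-0 ALLOC][1-4 FREE][5-15 ALLOC][16-28 ALLOC][29-37 FREE]
Free blocks: [4 9] total_free=13 largest=9 -> 100*(13-9)/13 = 400/13 ≈ 30.769 -> rounds to 31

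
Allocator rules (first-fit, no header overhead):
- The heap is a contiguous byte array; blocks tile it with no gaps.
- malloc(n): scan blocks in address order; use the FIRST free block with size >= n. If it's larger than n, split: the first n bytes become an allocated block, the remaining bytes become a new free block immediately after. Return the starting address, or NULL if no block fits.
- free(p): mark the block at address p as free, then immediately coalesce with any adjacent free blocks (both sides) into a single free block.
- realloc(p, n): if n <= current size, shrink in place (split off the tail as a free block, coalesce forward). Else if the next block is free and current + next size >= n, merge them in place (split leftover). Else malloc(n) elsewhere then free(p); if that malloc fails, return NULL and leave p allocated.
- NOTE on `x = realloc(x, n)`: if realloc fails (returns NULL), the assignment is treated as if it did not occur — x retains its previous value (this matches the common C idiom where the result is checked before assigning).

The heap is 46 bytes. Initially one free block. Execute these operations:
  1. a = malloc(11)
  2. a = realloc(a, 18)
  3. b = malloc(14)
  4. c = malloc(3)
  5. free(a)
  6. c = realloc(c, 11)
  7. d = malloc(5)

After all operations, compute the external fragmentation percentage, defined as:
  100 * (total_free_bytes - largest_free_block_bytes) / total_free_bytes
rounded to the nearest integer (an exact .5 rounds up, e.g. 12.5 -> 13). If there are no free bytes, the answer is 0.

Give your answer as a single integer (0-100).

Op 1: a = malloc(11) -> a = 0; heap: [0-10 ALLOC][11-45 FREE]
Op 2: a = realloc(a, 18) -> a = 0; heap: [0-17 ALLOC][18-45 FREE]
Op 3: b = malloc(14) -> b = 18; heap: [0-17 ALLOC][18-31 ALLOC][32-45 FREE]
Op 4: c = malloc(3) -> c = 32; heap: [0-17 ALLOC][18-31 ALLOC][32-34 ALLOC][35-45 FREE]
Op 5: free(a) -> (freed a); heap: [0-17 FREE][18-31 ALLOC][32-34 ALLOC][35-45 FREE]
Op 6: c = realloc(c, 11) -> c = 32; heap: [0-17 FREE][18-31 ALLOC][32-42 ALLOC][43-45 FREE]
Op 7: d = malloc(5) -> d = 0; heap: [0-4 ALLOC][5-17 FREE][18-31 ALLOC][32-42 ALLOC][43-45 FREE]
Free blocks: [13 3] total_free=16 largest=13 -> 100*(16-13)/16 = 300/16 = 18.75 -> rounds to 19

Answer: 19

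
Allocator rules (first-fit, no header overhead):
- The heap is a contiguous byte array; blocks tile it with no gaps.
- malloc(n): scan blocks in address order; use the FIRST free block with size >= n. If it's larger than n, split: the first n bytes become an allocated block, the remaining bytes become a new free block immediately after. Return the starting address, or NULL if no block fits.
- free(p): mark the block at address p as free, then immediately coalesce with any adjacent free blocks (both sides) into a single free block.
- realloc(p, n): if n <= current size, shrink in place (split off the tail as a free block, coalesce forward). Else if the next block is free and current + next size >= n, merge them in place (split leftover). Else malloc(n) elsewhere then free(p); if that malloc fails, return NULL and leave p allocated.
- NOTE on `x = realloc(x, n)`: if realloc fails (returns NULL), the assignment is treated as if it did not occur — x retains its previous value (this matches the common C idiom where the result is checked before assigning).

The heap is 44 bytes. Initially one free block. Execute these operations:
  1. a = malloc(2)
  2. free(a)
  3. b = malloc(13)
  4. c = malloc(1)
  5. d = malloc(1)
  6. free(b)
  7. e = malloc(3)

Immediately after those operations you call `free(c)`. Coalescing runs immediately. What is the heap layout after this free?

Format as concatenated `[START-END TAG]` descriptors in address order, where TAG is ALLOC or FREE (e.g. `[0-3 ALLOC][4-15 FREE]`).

Op 1: a = malloc(2) -> a = 0; heap: [0-1 ALLOC][2-43 FREE]
Op 2: free(a) -> (freed a); heap: [0-43 FREE]
Op 3: b = malloc(13) -> b = 0; heap: [0-12 ALLOC][13-43 FREE]
Op 4: c = malloc(1) -> c = 13; heap: [0-12 ALLOC][13-13 ALLOC][14-43 FREE]
Op 5: d = malloc(1) -> d = 14; heap: [0-12 ALLOC][13-13 ALLOC][14-14 ALLOC][15-43 FREE]
Op 6: free(b) -> (freed b); heap: [0-12 FREE][13-13 ALLOC][14-14 ALLOC][15-43 FREE]
Op 7: e = malloc(3) -> e = 0; heap: [0-2 ALLOC][3-12 FREE][13-13 ALLOC][14-14 ALLOC][15-43 FREE]
free(c): c = 13 -> block [13-13 ALLOC]; mark free, coalesce with adjacent free neighbors -> [0-2 ALLOC][3-13 FREE][14-14 ALLOC][15-43 FREE]

Answer: [0-2 ALLOC][3-13 FREE][14-14 ALLOC][15-43 FREE]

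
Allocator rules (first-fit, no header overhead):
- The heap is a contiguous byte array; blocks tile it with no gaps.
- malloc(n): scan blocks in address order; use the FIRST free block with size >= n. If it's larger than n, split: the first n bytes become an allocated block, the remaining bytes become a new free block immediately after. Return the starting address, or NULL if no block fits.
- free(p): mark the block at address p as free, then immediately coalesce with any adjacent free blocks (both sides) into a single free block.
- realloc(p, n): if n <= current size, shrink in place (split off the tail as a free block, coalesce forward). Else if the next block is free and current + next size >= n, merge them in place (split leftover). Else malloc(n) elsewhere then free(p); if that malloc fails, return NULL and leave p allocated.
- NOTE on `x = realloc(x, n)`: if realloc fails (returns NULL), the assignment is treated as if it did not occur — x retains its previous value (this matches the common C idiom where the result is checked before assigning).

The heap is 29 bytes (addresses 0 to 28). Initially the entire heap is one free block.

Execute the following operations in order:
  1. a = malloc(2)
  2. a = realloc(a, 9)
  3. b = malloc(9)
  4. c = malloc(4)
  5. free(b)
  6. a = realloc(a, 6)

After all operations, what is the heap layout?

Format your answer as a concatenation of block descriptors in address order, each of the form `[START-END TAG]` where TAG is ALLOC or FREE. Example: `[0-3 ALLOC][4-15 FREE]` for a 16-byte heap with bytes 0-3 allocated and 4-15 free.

Answer: [0-5 ALLOC][6-17 FREE][18-21 ALLOC][22-28 FREE]

Derivation:
Op 1: a = malloc(2) -> a = 0; heap: [0-1 ALLOC][2-28 FREE]
Op 2: a = realloc(a, 9) -> a = 0; heap: [0-8 ALLOC][9-28 FREE]
Op 3: b = malloc(9) -> b = 9; heap: [0-8 ALLOC][9-17 ALLOC][18-28 FREE]
Op 4: c = malloc(4) -> c = 18; heap: [0-8 ALLOC][9-17 ALLOC][18-21 ALLOC][22-28 FREE]
Op 5: free(b) -> (freed b); heap: [0-8 ALLOC][9-17 FREE][18-21 ALLOC][22-28 FREE]
Op 6: a = realloc(a, 6) -> a = 0; heap: [0-5 ALLOC][6-17 FREE][18-21 ALLOC][22-28 FREE]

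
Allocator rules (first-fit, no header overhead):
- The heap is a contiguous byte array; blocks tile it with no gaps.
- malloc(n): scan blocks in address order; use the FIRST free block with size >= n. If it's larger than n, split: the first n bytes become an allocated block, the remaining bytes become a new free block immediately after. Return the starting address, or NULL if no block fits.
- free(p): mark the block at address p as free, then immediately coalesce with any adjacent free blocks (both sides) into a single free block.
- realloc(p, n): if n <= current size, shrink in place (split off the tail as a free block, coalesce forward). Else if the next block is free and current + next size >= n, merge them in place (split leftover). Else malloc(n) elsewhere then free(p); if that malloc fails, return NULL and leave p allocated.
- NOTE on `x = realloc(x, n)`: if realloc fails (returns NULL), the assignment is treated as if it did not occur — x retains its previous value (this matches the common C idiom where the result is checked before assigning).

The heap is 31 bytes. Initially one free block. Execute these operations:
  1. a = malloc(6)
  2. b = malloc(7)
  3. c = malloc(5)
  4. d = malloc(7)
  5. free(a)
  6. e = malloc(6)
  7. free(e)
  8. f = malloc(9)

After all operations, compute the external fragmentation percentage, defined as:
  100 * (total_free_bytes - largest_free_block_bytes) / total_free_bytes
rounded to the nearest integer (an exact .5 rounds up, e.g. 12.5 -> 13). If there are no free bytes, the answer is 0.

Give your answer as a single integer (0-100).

Answer: 50

Derivation:
Op 1: a = malloc(6) -> a = 0; heap: [0-5 ALLOC][6-30 FREE]
Op 2: b = malloc(7) -> b = 6; heap: [0-5 ALLOC][6-12 ALLOC][13-30 FREE]
Op 3: c = malloc(5) -> c = 13; heap: [0-5 ALLOC][6-12 ALLOC][13-17 ALLOC][18-30 FREE]
Op 4: d = malloc(7) -> d = 18; heap: [0-5 ALLOC][6-12 ALLOC][13-17 ALLOC][18-24 ALLOC][25-30 FREE]
Op 5: free(a) -> (freed a); heap: [0-5 FREE][6-12 ALLOC][13-17 ALLOC][18-24 ALLOC][25-30 FREE]
Op 6: e = malloc(6) -> e = 0; heap: [0-5 ALLOC][6-12 ALLOC][13-17 ALLOC][18-24 ALLOC][25-30 FREE]
Op 7: free(e) -> (freed e); heap: [0-5 FREE][6-12 ALLOC][13-17 ALLOC][18-24 ALLOC][25-30 FREE]
Op 8: f = malloc(9) -> f = NULL; heap: [0-5 FREE][6-12 ALLOC][13-17 ALLOC][18-24 ALLOC][25-30 FREE]
Free blocks: [6 6] total_free=12 largest=6 -> 100*(12-6)/12 = 600/12 = 50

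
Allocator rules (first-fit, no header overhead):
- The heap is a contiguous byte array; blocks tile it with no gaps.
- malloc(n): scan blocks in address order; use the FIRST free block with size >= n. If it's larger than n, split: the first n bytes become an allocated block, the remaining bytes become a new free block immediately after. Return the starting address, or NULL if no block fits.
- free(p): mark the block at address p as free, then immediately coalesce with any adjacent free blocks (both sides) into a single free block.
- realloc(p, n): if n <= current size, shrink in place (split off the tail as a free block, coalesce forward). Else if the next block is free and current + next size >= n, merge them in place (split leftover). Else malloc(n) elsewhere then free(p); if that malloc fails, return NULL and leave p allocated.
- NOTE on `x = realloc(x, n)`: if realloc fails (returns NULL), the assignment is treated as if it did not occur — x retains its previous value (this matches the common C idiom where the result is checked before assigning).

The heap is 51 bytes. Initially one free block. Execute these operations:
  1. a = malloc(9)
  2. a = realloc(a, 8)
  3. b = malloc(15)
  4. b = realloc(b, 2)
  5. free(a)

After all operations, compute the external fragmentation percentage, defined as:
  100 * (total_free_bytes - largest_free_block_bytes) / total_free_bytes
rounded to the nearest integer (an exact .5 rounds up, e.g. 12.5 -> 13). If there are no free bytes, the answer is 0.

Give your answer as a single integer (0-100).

Answer: 16

Derivation:
Op 1: a = malloc(9) -> a = 0; heap: [0-8 ALLOC][9-50 FREE]
Op 2: a = realloc(a, 8) -> a = 0; heap: [0-7 ALLOC][8-50 FREE]
Op 3: b = malloc(15) -> b = 8; heap: [0-7 ALLOC][8-22 ALLOC][23-50 FREE]
Op 4: b = realloc(b, 2) -> b = 8; heap: [0-7 ALLOC][8-9 ALLOC][10-50 FREE]
Op 5: free(a) -> (freed a); heap: [0-7 FREE][8-9 ALLOC][10-50 FREE]
Free blocks: [8 41] total_free=49 largest=41 -> 100*(49-41)/49 = 800/49 ≈ 16.327 -> rounds to 16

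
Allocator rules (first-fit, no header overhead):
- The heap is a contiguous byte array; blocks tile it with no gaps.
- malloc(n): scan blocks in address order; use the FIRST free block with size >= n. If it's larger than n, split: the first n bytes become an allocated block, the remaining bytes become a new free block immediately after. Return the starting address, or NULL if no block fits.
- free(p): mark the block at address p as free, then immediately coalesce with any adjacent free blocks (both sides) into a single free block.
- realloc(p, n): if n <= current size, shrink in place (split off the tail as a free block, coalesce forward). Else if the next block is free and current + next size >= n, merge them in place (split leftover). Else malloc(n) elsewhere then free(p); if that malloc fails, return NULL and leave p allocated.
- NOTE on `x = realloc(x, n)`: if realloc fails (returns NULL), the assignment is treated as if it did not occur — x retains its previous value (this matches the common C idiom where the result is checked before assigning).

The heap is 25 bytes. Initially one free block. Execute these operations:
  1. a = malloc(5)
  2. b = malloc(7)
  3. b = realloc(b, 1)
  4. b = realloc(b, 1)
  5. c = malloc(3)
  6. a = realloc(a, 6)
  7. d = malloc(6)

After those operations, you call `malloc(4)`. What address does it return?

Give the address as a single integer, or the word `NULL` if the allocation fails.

Op 1: a = malloc(5) -> a = 0; heap: [0-4 ALLOC][5-24 FREE]
Op 2: b = malloc(7) -> b = 5; heap: [0-4 ALLOC][5-11 ALLOC][12-24 FREE]
Op 3: b = realloc(b, 1) -> b = 5; heap: [0-4 ALLOC][5-5 ALLOC][6-24 FREE]
Op 4: b = realloc(b, 1) -> b = 5; heap: [0-4 ALLOC][5-5 ALLOC][6-24 FREE]
Op 5: c = malloc(3) -> c = 6; heap: [0-4 ALLOC][5-5 ALLOC][6-8 ALLOC][9-24 FREE]
Op 6: a = realloc(a, 6) -> a = 9; heap: [0-4 FREE][5-5 ALLOC][6-8 ALLOC][9-14 ALLOC][15-24 FREE]
Op 7: d = malloc(6) -> d = 15; heap: [0-4 FREE][5-5 ALLOC][6-8 ALLOC][9-14 ALLOC][15-20 ALLOC][21-24 FREE]
malloc(4): first-fit scan over [0-4 FREE][5-5 ALLOC][6-8 ALLOC][9-14 ALLOC][15-20 ALLOC][21-24 FREE] -> 0

Answer: 0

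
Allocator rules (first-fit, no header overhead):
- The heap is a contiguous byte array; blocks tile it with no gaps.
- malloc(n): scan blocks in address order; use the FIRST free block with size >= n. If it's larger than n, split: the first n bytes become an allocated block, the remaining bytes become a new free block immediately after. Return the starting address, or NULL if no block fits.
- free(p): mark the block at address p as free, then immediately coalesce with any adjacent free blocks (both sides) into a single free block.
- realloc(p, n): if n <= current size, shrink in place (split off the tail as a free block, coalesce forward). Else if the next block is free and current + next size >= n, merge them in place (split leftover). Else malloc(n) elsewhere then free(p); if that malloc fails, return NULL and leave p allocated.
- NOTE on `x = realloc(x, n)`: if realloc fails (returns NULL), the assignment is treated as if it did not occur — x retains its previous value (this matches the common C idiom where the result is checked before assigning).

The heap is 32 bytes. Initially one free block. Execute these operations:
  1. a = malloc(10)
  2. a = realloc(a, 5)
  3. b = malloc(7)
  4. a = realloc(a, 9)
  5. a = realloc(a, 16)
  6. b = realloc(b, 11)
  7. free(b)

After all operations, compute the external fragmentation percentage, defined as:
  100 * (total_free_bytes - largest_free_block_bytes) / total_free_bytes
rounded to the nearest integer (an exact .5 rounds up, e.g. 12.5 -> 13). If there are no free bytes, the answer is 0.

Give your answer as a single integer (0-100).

Op 1: a = malloc(10) -> a = 0; heap: [0-9 ALLOC][10-31 FREE]
Op 2: a = realloc(a, 5) -> a = 0; heap: [0-4 ALLOC][5-31 FREE]
Op 3: b = malloc(7) -> b = 5; heap: [0-4 ALLOC][5-11 ALLOC][12-31 FREE]
Op 4: a = realloc(a, 9) -> a = 12; heap: [0-4 FREE][5-11 ALLOC][12-20 ALLOC][21-31 FREE]
Op 5: a = realloc(a, 16) -> a = 12; heap: [0-4 FREE][5-11 ALLOC][12-27 ALLOC][28-31 FREE]
Op 6: b = realloc(b, 11) -> NULL (b unchanged); heap: [0-4 FREE][5-11 ALLOC][12-27 ALLOC][28-31 FREE]
Op 7: free(b) -> (freed b); heap: [0-11 FREE][12-27 ALLOC][28-31 FREE]
Free blocks: [12 4] total_free=16 largest=12 -> 100*(16-12)/16 = 400/16 = 25

Answer: 25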